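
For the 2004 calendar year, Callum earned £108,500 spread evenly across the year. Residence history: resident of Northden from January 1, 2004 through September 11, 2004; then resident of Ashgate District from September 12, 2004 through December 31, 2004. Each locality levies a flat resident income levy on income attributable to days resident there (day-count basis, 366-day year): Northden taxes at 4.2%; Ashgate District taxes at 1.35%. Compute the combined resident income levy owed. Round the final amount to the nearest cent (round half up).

Northden, January 1 – September 11, 2004: 255 days → £108,500 × 4.2% × 255/366 = £3,174.9590
Ashgate District, September 12 – December 31, 2004: 111 days → £108,500 × 1.35% × 111/366 = £444.2275
Total = £3,619.1865

£3,619.19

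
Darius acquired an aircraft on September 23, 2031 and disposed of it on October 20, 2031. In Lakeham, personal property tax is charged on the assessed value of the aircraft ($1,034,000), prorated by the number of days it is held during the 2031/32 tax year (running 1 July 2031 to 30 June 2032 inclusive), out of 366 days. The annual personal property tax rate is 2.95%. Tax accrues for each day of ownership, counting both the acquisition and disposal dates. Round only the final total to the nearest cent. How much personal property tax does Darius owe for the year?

$2,333.56

Days held (September 23 – October 20, 2031): 28 out of 366
Tax = $1,034,000 × 2.95% × 28/366 = $2,333.5628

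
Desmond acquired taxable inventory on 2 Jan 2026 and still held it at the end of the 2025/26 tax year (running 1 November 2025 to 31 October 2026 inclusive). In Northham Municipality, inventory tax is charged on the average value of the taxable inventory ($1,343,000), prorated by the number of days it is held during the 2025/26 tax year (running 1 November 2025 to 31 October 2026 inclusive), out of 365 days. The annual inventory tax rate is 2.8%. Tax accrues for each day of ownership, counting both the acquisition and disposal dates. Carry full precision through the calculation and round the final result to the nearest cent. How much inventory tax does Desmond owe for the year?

Days held (2 Jan – 31 Oct 2026): 303 out of 365
Tax = $1,343,000 × 2.8% × 303/365 = $31,216.4712

$31,216.47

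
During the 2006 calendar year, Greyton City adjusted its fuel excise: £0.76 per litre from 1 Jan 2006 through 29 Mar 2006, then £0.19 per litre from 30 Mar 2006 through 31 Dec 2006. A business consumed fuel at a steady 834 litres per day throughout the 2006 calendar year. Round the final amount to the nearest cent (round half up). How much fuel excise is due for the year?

1 Jan – 29 Mar 2006: 88 days × 834 litres/day = 73,392 litres at £0.76/litre → £55,777.92
30 Mar – 31 Dec 2006: 277 days × 834 litres/day = 231,018 litres at £0.19/litre → £43,893.42

£99,671.34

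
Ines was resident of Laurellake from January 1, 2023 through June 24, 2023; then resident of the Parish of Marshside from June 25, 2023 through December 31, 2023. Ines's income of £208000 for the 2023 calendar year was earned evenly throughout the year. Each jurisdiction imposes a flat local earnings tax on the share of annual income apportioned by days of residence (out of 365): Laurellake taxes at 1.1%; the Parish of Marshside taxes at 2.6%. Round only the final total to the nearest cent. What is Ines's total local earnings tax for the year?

£3912.11

Laurellake, January 1 – June 24, 2023: 175 days → £208000 × 1.1% × 175/365 = £1096.9863
The Parish of Marshside, June 25 – December 31, 2023: 190 days → £208000 × 2.6% × 190/365 = £2815.1233
Total = £3912.1096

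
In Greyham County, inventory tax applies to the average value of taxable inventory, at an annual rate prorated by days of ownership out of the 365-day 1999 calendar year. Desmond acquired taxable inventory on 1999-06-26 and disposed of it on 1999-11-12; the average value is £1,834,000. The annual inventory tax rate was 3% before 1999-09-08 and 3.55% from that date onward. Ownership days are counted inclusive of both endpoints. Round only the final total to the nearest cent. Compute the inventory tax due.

£22,927.51

1999-06-26 to 1999-09-07: 74 days at 3% → £1,834,000 × 3% × 74/365 = £11,154.7397
1999-09-08 to 1999-11-12: 66 days at 3.55% → £1,834,000 × 3.55% × 66/365 = £11,772.7726
Total = £22,927.5123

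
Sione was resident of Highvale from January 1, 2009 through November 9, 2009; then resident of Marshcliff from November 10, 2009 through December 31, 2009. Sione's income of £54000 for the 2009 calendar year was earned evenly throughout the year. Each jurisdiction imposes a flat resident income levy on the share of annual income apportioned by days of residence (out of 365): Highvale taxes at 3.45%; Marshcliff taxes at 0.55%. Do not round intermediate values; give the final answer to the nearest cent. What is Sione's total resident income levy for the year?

Highvale, January 1 – November 9, 2009: 313 days → £54000 × 3.45% × 313/365 = £1597.5863
Marshcliff, November 10 – December 31, 2009: 52 days → £54000 × 0.55% × 52/365 = £42.3123
Total = £1639.8986

£1639.90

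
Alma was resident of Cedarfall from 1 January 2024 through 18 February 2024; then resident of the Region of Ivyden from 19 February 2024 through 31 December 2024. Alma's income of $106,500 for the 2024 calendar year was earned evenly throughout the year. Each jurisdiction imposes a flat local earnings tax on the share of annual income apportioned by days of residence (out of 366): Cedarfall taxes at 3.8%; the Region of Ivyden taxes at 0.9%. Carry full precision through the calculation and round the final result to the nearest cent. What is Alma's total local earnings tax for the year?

Cedarfall, 1 January – 18 February 2024: 49 days → $106,500 × 3.8% × 49/366 = $541.8115
The Region of Ivyden, 19 February – 31 December 2024: 317 days → $106,500 × 0.9% × 317/366 = $830.1762
Total = $1,371.9877

$1,371.99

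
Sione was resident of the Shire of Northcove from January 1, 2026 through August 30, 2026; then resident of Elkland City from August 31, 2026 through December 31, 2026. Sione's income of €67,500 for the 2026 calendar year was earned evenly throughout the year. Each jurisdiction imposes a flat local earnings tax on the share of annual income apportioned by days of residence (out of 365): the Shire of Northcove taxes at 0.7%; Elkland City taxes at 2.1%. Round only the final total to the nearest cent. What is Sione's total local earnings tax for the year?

€790.95

The Shire of Northcove, January 1 – August 30, 2026: 242 days → €67,500 × 0.7% × 242/365 = €313.2740
Elkland City, August 31 – December 31, 2026: 123 days → €67,500 × 2.1% × 123/365 = €477.6781
Total = €790.9521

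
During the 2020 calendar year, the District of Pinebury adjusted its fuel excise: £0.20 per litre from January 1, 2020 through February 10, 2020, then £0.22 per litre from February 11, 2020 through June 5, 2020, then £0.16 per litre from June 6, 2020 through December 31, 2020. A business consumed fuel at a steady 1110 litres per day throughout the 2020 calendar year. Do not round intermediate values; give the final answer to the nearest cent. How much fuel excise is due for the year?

£74,547.60

January 1 – February 10, 2020: 41 days × 1110 litres/day = 45,510 litres at £0.20/litre → £9,102.00
February 11 – June 5, 2020: 116 days × 1110 litres/day = 128,760 litres at £0.22/litre → £28,327.20
June 6 – December 31, 2020: 209 days × 1110 litres/day = 231,990 litres at £0.16/litre → £37,118.40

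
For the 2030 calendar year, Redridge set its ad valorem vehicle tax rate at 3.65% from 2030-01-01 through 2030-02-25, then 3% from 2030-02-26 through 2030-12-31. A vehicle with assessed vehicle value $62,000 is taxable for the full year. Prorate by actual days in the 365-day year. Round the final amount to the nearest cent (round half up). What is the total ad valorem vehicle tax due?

$1,921.83

2030-01-01 to 2030-02-25: 56 days at 3.65% → $62,000 × 3.65% × 56/365 = $347.2000
2030-02-26 to 2030-12-31: 309 days at 3% → $62,000 × 3% × 309/365 = $1,574.6301
Total = $1,921.8301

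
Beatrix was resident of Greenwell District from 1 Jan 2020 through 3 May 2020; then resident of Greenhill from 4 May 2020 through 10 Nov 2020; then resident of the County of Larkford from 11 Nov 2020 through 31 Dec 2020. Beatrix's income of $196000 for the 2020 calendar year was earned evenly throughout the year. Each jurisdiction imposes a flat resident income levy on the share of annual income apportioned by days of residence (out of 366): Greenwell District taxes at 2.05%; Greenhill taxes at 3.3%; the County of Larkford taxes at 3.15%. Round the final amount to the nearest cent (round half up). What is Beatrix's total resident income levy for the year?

Greenwell District, 1 Jan – 3 May 2020: 124 days → $196000 × 2.05% × 124/366 = $1361.2896
Greenhill, 4 May – 10 Nov 2020: 191 days → $196000 × 3.3% × 191/366 = $3375.3770
The County of Larkford, 11 Nov – 31 Dec 2020: 51 days → $196000 × 3.15% × 51/366 = $860.3115
Total = $5596.9781

$5596.98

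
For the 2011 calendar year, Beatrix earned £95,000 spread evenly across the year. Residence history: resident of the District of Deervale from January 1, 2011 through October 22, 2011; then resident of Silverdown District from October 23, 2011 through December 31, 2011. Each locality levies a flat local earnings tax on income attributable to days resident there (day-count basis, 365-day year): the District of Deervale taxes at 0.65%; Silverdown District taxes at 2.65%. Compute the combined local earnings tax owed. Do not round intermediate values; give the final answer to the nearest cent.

The District of Deervale, January 1 – October 22, 2011: 295 days → £95,000 × 0.65% × 295/365 = £499.0753
Silverdown District, October 23 – December 31, 2011: 70 days → £95,000 × 2.65% × 70/365 = £482.8082
Total = £981.8836

£981.88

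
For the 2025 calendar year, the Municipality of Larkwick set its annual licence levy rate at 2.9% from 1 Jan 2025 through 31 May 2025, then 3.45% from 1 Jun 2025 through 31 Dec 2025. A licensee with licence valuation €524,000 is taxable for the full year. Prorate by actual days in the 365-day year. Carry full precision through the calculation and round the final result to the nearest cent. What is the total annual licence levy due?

1 Jan – 31 May 2025: 151 days at 2.9% → €524,000 × 2.9% × 151/365 = €6,286.5644
1 Jun – 31 Dec 2025: 214 days at 3.45% → €524,000 × 3.45% × 214/365 = €10,599.1562
Total = €16,885.7205

€16,885.72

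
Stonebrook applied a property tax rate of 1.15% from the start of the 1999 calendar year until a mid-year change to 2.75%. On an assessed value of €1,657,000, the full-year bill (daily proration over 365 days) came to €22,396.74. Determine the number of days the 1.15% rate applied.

319 days

Let d = days at the first rate; then 365 − d days at the second rate.
€1,657,000 × [1.15%·d + 2.75%·(365−d)] / 365 = €22,396.74
Solving gives d = 319, so the new rate took effect on November 16, 1999.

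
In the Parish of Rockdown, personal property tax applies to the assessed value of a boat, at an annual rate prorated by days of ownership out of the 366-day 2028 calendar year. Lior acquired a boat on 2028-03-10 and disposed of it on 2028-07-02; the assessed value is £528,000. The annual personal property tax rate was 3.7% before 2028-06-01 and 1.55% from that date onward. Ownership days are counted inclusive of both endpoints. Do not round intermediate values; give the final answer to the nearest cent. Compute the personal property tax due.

2028-03-10 to 2028-05-31: 83 days at 3.7% → £528,000 × 3.7% × 83/366 = £4,430.2951
2028-06-01 to 2028-07-02: 32 days at 1.55% → £528,000 × 1.55% × 32/366 = £715.5410
Total = £5,145.8361

£5,145.84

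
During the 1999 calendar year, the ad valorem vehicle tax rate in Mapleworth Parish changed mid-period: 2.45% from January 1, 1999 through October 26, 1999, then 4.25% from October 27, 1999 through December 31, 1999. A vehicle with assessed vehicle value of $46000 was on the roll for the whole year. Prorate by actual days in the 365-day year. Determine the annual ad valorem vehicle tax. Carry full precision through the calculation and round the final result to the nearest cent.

$1276.72

January 1 – October 26, 1999: 299 days at 2.45% → $46000 × 2.45% × 299/365 = $923.2137
October 27 – December 31, 1999: 66 days at 4.25% → $46000 × 4.25% × 66/365 = $353.5068
Total = $1276.7205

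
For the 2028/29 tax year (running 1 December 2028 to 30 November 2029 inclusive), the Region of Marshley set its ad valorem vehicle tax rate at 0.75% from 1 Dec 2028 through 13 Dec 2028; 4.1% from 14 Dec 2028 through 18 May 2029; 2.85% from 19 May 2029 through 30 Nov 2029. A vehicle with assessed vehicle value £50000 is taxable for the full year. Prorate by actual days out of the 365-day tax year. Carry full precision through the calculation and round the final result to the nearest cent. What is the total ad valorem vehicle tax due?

£1654.73

1 Dec – 13 Dec 2028: 13 days at 0.75% → £50000 × 0.75% × 13/365 = £13.3562
14 Dec 2028 – 18 May 2029: 156 days at 4.1% → £50000 × 4.1% × 156/365 = £876.1644
19 May – 30 Nov 2029: 196 days at 2.85% → £50000 × 2.85% × 196/365 = £765.2055
Total = £1654.7260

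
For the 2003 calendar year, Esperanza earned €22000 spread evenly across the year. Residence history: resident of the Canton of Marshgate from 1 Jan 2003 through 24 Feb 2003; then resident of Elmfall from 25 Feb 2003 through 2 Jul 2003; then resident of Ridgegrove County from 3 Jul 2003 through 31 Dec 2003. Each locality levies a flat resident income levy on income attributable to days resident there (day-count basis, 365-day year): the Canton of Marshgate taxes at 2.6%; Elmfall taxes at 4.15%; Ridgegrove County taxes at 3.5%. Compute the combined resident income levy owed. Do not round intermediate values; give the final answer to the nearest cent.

The Canton of Marshgate, 1 Jan – 24 Feb 2003: 55 days → €22000 × 2.6% × 55/365 = €86.1918
Elmfall, 25 Feb – 2 Jul 2003: 128 days → €22000 × 4.15% × 128/365 = €320.1753
Ridgegrove County, 3 Jul – 31 Dec 2003: 182 days → €22000 × 3.5% × 182/365 = €383.9452
Total = €790.3123

€790.31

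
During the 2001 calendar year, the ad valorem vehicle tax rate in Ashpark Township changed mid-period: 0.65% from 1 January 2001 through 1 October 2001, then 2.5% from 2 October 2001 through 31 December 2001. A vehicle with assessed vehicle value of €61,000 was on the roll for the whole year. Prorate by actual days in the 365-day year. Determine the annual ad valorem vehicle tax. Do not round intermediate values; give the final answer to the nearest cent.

€677.85

1 January – 1 October 2001: 274 days at 0.65% → €61,000 × 0.65% × 274/365 = €297.6466
2 October – 31 December 2001: 91 days at 2.5% → €61,000 × 2.5% × 91/365 = €380.2055
Total = €677.8521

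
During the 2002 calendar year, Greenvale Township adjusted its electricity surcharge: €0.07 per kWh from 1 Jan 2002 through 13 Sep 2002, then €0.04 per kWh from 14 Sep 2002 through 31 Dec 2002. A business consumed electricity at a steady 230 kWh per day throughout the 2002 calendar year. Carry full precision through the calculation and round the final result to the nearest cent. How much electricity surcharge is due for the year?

1 Jan – 13 Sep 2002: 256 days × 230 kWh/day = 58,880 kWh at €0.07/kWh → €4121.60
14 Sep – 31 Dec 2002: 109 days × 230 kWh/day = 25,070 kWh at €0.04/kWh → €1002.80

€5124.40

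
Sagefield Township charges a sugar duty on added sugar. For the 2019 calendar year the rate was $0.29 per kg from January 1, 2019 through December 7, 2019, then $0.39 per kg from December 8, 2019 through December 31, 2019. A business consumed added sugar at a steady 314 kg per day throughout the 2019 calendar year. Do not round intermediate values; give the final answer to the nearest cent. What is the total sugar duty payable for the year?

$33,990.50

January 1 – December 7, 2019: 341 days × 314 kg/day = 107,074 kg at $0.29/kg → $31,051.46
December 8 – December 31, 2019: 24 days × 314 kg/day = 7,536 kg at $0.39/kg → $2,939.04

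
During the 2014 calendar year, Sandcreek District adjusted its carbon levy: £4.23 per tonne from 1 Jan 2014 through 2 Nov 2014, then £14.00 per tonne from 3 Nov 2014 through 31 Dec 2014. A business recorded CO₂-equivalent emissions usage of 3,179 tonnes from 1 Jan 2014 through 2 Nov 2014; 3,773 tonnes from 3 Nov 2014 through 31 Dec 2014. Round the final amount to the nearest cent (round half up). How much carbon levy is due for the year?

£66,269.17

1 Jan – 2 Nov 2014: 3,179 tonnes at £4.23/tonne → £13,447.17
3 Nov – 31 Dec 2014: 3,773 tonnes at £14.00/tonne → £52,822.00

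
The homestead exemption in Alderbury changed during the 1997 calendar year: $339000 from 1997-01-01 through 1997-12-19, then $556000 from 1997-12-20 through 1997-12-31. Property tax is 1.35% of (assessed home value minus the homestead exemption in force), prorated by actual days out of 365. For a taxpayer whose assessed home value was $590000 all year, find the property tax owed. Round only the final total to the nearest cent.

1997-01-01 to 1997-12-19: 353 days, exemption $339000 → ($590000 − $339000) × 1.35% × 353/365 = $3277.0973
1997-12-20 to 1997-12-31: 12 days, exemption $556000 → ($590000 − $556000) × 1.35% × 12/365 = $15.0904
Total = $3292.1877

$3292.19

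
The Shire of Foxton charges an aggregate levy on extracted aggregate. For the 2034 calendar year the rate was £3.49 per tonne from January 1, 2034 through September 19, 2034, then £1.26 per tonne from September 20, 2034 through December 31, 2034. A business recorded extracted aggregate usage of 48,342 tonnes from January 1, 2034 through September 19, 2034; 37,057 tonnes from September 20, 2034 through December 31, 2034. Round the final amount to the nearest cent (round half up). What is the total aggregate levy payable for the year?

January 1 – September 19, 2034: 48,342 tonnes at £3.49/tonne → £168713.58
September 20 – December 31, 2034: 37,057 tonnes at £1.26/tonne → £46691.82

£215405.40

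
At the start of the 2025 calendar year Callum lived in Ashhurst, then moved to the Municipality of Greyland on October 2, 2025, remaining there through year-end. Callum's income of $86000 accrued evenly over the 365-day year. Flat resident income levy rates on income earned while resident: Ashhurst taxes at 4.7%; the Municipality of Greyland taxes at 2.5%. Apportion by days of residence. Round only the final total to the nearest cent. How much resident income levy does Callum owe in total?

$3570.30

Ashhurst, January 1 – October 1, 2025: 274 days → $86000 × 4.7% × 274/365 = $3034.2685
The Municipality of Greyland, October 2 – December 31, 2025: 91 days → $86000 × 2.5% × 91/365 = $536.0274
Total = $3570.2959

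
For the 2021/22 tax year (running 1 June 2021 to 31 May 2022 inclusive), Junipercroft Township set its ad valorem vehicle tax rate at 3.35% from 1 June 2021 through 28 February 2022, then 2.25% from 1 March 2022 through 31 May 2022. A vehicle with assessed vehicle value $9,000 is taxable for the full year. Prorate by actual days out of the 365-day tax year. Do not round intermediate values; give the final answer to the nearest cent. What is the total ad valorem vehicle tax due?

1 June 2021 – 28 February 2022: 273 days at 3.35% → $9,000 × 3.35% × 273/365 = $225.5055
1 March – 31 May 2022: 92 days at 2.25% → $9,000 × 2.25% × 92/365 = $51.0411
Total = $276.5466

$276.55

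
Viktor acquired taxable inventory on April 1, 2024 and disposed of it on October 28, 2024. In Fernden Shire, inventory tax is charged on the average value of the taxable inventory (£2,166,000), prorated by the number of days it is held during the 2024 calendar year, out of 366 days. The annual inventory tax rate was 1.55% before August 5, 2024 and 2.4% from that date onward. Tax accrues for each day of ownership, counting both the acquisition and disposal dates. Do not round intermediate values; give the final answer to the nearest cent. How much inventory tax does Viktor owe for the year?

April 1 – August 4, 2024: 126 days at 1.55% → £2,166,000 × 1.55% × 126/366 = £11,557.9180
August 5 – October 28, 2024: 85 days at 2.4% → £2,166,000 × 2.4% × 85/366 = £12,072.7869
Total = £23,630.7049

£23,630.70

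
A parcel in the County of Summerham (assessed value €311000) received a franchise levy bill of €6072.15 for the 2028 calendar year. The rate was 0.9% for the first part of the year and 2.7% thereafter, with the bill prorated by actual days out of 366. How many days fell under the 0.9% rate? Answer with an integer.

152 days

Let d = days at the first rate; then 366 − d days at the second rate.
€311000 × [0.9%·d + 2.7%·(366−d)] / 366 = €6072.15
Solving gives d = 152, so the new rate took effect on 1 Jun 2028.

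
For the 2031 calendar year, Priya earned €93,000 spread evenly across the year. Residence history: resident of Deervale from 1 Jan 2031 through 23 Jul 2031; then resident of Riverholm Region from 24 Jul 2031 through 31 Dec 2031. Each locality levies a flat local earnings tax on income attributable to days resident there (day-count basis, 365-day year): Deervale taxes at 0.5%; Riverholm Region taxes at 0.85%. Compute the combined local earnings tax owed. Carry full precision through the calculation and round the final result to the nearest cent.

€608.58

Deervale, 1 Jan – 23 Jul 2031: 204 days → €93,000 × 0.5% × 204/365 = €259.8904
Riverholm Region, 24 Jul – 31 Dec 2031: 161 days → €93,000 × 0.85% × 161/365 = €348.6863
Total = €608.5767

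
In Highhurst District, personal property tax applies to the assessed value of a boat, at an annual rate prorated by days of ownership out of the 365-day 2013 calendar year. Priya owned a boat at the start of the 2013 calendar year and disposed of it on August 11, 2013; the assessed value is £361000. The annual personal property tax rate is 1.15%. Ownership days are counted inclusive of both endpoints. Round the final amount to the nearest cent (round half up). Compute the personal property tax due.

Days held (January 1 – August 11, 2013): 223 out of 365
Tax = £361000 × 1.15% × 223/365 = £2536.3959

£2536.40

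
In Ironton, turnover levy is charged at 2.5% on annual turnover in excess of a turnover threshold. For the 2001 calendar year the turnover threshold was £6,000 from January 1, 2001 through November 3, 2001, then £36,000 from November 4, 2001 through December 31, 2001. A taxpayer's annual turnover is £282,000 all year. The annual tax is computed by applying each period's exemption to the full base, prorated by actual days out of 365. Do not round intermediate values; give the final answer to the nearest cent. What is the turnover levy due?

January 1 – November 3, 2001: 307 days, exemption £6,000 → (£282,000 − £6,000) × 2.5% × 307/365 = £5,803.5616
November 4 – December 31, 2001: 58 days, exemption £36,000 → (£282,000 − £36,000) × 2.5% × 58/365 = £977.2603
Total = £6,780.8219

£6,780.82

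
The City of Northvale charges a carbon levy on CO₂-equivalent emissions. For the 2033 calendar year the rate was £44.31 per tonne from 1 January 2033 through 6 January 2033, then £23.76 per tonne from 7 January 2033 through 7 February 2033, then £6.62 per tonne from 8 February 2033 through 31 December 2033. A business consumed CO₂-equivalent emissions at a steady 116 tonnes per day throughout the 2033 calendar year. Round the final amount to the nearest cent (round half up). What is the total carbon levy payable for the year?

1 January – 6 January 2033: 6 days × 116 tonnes/day = 696 tonnes at £44.31/tonne → £30,839.76
7 January – 7 February 2033: 32 days × 116 tonnes/day = 3,712 tonnes at £23.76/tonne → £88,197.12
8 February – 31 December 2033: 327 days × 116 tonnes/day = 37,932 tonnes at £6.62/tonne → £251,109.84

£370,146.72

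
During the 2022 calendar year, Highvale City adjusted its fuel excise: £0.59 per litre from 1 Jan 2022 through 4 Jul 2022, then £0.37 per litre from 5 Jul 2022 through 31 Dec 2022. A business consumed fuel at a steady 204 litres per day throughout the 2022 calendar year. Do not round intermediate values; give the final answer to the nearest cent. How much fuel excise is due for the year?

1 Jan – 4 Jul 2022: 185 days × 204 litres/day = 37,740 litres at £0.59/litre → £22266.60
5 Jul – 31 Dec 2022: 180 days × 204 litres/day = 36,720 litres at £0.37/litre → £13586.40

£35853.00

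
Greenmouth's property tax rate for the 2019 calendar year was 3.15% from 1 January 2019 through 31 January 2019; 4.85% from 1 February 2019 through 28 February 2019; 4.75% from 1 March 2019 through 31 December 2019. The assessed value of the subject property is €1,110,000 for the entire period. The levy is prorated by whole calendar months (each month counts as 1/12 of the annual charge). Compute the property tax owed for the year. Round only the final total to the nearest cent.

1 January – 31 January 2019: 1 month at 3.15% → €1,110,000 × 3.15% × 1/12 = €2,913.7500
1 February – 28 February 2019: 1 month at 4.85% → €1,110,000 × 4.85% × 1/12 = €4,486.2500
1 March – 31 December 2019: 10 months at 4.75% → €1,110,000 × 4.75% × 10/12 = €43,937.5000
Total = €51,337.5000

€51,337.50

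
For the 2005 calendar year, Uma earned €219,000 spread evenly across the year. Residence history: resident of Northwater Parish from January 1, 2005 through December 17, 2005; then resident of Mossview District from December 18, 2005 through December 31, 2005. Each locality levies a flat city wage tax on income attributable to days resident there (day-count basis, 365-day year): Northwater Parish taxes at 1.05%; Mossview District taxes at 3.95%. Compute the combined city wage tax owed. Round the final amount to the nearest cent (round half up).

€2,543.10

Northwater Parish, January 1 – December 17, 2005: 351 days → €219,000 × 1.05% × 351/365 = €2,211.3000
Mossview District, December 18 – December 31, 2005: 14 days → €219,000 × 3.95% × 14/365 = €331.8000
Total = €2,543.1000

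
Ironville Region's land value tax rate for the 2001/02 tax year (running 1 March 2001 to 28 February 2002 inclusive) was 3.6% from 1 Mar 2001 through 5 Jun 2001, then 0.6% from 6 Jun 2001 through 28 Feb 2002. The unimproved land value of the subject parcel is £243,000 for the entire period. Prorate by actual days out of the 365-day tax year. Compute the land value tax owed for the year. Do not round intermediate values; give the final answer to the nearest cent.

£3,395.34

1 Mar – 5 Jun 2001: 97 days at 3.6% → £243,000 × 3.6% × 97/365 = £2,324.8110
6 Jun 2001 – 28 Feb 2002: 268 days at 0.6% → £243,000 × 0.6% × 268/365 = £1,070.5315
Total = £3,395.3425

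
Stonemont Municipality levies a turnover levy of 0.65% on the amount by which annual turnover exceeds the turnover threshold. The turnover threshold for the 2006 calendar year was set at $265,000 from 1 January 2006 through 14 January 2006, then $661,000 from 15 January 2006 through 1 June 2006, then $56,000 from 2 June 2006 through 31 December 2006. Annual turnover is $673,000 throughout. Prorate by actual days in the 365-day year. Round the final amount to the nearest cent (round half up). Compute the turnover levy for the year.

1 January – 14 January 2006: 14 days, exemption $265,000 → ($673,000 − $265,000) × 0.65% × 14/365 = $101.7205
15 January – 1 June 2006: 138 days, exemption $661,000 → ($673,000 − $661,000) × 0.65% × 138/365 = $29.4904
2 June – 31 December 2006: 213 days, exemption $56,000 → ($673,000 − $56,000) × 0.65% × 213/365 = $2,340.3740
Total = $2,471.5849

$2,471.58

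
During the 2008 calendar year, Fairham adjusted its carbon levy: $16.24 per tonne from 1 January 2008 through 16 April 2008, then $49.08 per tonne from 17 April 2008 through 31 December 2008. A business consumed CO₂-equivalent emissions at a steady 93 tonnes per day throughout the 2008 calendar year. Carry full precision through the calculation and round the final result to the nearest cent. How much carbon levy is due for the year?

$1,343,794.20

1 January – 16 April 2008: 107 days × 93 tonnes/day = 9,951 tonnes at $16.24/tonne → $161,604.24
17 April – 31 December 2008: 259 days × 93 tonnes/day = 24,087 tonnes at $49.08/tonne → $1,182,189.96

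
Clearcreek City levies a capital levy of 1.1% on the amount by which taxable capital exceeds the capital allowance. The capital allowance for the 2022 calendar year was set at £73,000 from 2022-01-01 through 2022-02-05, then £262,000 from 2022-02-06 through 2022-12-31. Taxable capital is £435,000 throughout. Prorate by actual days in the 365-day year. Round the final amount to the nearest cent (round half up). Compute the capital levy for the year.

£2,108.05

2022-01-01 to 2022-02-05: 36 days, exemption £73,000 → (£435,000 − £73,000) × 1.1% × 36/365 = £392.7452
2022-02-06 to 2022-12-31: 329 days, exemption £262,000 → (£435,000 − £262,000) × 1.1% × 329/365 = £1,715.3068
Total = £2,108.0521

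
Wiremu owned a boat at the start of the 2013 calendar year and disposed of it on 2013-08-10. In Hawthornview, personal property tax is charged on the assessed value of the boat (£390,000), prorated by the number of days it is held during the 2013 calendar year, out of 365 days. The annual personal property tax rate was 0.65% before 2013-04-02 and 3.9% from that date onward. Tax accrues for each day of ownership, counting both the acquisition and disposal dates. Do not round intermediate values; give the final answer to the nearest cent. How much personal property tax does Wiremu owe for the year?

£6,090.95

2013-01-01 to 2013-04-01: 91 days at 0.65% → £390,000 × 0.65% × 91/365 = £632.0137
2013-04-02 to 2013-08-10: 131 days at 3.9% → £390,000 × 3.9% × 131/365 = £5,458.9315
Total = £6,090.9452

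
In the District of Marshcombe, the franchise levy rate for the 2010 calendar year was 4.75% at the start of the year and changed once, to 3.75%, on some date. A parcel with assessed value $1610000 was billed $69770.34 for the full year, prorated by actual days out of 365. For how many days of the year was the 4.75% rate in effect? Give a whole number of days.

Let d = days at the first rate; then 365 − d days at the second rate.
$1610000 × [4.75%·d + 3.75%·(365−d)] / 365 = $69770.34
Solving gives d = 213, so the new rate took effect on August 2, 2010.

213 days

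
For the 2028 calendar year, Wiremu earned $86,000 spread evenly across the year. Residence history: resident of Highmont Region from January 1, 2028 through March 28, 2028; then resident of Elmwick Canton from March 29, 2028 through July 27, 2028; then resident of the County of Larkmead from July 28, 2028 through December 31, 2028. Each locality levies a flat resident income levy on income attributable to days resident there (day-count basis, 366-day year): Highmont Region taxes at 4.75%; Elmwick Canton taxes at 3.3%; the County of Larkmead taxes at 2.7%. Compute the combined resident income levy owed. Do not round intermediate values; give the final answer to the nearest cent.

Highmont Region, January 1 – March 28, 2028: 88 days → $86,000 × 4.75% × 88/366 = $982.1858
Elmwick Canton, March 29 – July 27, 2028: 121 days → $86,000 × 3.3% × 121/366 = $938.2459
The County of Larkmead, July 28 – December 31, 2028: 157 days → $86,000 × 2.7% × 157/366 = $996.0492
Total = $2,916.4809

$2,916.48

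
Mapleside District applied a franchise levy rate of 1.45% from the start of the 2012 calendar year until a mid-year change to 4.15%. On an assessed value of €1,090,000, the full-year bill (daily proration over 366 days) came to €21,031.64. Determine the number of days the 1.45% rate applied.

301 days

Let d = days at the first rate; then 366 − d days at the second rate.
€1,090,000 × [1.45%·d + 4.15%·(366−d)] / 366 = €21,031.64
Solving gives d = 301, so the new rate took effect on 28 October 2012.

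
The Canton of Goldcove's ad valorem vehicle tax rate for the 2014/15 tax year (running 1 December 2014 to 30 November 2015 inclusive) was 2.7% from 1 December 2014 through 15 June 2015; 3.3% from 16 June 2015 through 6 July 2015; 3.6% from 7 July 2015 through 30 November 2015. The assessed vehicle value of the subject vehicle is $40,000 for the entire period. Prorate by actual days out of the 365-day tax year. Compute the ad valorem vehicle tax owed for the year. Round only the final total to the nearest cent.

1 December 2014 – 15 June 2015: 197 days at 2.7% → $40,000 × 2.7% × 197/365 = $582.9041
16 June – 6 July 2015: 21 days at 3.3% → $40,000 × 3.3% × 21/365 = $75.9452
7 July – 30 November 2015: 147 days at 3.6% → $40,000 × 3.6% × 147/365 = $579.9452
Total = $1,238.7945

$1,238.79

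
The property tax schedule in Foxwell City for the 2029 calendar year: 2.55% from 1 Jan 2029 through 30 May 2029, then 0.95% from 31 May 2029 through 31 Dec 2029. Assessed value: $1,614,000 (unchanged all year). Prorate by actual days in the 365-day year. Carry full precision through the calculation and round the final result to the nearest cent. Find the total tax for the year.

1 Jan – 30 May 2029: 150 days at 2.55% → $1,614,000 × 2.55% × 150/365 = $16,913.8356
31 May – 31 Dec 2029: 215 days at 0.95% → $1,614,000 × 0.95% × 215/365 = $9,031.7671
Total = $25,945.6027

$25,945.60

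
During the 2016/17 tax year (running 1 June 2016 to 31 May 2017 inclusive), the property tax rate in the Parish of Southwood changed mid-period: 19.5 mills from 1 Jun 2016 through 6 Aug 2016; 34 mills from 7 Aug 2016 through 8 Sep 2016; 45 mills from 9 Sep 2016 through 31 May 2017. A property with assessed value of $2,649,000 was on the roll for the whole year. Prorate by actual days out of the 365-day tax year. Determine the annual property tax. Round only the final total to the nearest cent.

$104,171.02

1 Jun – 6 Aug 2016: 67 days at 19.5 mills → $2,649,000 × 1.95% × 67/365 = $9,481.9685
7 Aug – 8 Sep 2016: 33 days at 34 mills → $2,649,000 × 3.4% × 33/365 = $8,142.9534
9 Sep 2016 – 31 May 2017: 265 days at 45 mills → $2,649,000 × 4.5% × 265/365 = $86,546.0959
Total = $104,171.0178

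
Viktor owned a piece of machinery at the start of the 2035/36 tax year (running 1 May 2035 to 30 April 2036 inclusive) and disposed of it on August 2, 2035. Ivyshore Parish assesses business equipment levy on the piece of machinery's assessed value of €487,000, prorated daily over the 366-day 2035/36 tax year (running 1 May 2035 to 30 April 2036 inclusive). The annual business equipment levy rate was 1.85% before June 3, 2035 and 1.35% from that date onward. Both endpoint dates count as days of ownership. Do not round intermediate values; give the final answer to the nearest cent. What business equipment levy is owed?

€1,908.08

May 1 – June 2, 2035: 33 days at 1.85% → €487,000 × 1.85% × 33/366 = €812.3320
June 3 – August 2, 2035: 61 days at 1.35% → €487,000 × 1.35% × 61/366 = €1,095.7500
Total = €1,908.0820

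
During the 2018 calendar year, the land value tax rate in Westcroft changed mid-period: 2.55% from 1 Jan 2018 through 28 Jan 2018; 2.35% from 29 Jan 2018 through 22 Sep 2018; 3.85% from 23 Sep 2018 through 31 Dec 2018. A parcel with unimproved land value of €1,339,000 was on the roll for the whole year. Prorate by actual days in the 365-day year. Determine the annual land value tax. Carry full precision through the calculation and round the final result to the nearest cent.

1 Jan – 28 Jan 2018: 28 days at 2.55% → €1,339,000 × 2.55% × 28/365 = €2,619.3041
29 Jan – 22 Sep 2018: 237 days at 2.35% → €1,339,000 × 2.35% × 237/365 = €20,431.6726
23 Sep – 31 Dec 2018: 100 days at 3.85% → €1,339,000 × 3.85% × 100/365 = €14,123.6986
Total = €37,174.6753

€37,174.68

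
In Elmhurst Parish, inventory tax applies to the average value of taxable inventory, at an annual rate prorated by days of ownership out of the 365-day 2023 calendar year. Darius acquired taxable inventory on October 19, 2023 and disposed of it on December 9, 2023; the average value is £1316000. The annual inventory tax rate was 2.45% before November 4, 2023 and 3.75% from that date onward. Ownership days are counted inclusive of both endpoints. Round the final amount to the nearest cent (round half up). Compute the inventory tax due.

£6280.75

October 19 – November 3, 2023: 16 days at 2.45% → £1316000 × 2.45% × 16/365 = £1413.3479
November 4 – December 9, 2023: 36 days at 3.75% → £1316000 × 3.75% × 36/365 = £4867.3973
Total = £6280.7452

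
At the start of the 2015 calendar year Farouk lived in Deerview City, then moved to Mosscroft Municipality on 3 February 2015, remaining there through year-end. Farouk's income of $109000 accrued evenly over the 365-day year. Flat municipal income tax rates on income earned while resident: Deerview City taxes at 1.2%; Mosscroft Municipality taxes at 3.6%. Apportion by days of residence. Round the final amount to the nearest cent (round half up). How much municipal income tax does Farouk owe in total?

Deerview City, 1 January – 2 February 2015: 33 days → $109000 × 1.2% × 33/365 = $118.2575
Mosscroft Municipality, 3 February – 31 December 2015: 332 days → $109000 × 3.6% × 332/365 = $3569.2274
Total = $3687.4849

$3687.48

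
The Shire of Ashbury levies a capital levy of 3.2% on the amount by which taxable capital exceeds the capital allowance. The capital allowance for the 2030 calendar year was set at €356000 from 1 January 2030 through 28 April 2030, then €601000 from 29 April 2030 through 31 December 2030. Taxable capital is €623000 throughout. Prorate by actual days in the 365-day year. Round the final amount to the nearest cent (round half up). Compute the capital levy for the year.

€3238.58

1 January – 28 April 2030: 118 days, exemption €356000 → (€623000 − €356000) × 3.2% × 118/365 = €2762.1699
29 April – 31 December 2030: 247 days, exemption €601000 → (€623000 − €601000) × 3.2% × 247/365 = €476.4055
Total = €3238.5753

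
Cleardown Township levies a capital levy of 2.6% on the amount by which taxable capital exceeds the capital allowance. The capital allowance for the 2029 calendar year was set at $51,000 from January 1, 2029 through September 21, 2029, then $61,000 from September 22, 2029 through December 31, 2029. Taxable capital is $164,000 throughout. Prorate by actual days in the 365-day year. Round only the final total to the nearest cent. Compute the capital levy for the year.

$2,866.05

January 1 – September 21, 2029: 264 days, exemption $51,000 → ($164,000 − $51,000) × 2.6% × 264/365 = $2,125.0192
September 22 – December 31, 2029: 101 days, exemption $61,000 → ($164,000 − $61,000) × 2.6% × 101/365 = $741.0356
Total = $2,866.0548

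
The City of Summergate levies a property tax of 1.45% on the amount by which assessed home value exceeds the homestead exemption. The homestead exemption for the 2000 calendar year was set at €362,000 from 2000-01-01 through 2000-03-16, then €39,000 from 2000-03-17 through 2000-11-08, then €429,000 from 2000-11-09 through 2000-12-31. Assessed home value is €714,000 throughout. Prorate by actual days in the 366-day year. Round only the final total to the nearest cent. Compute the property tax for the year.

€7,996.08

2000-01-01 to 2000-03-16: 76 days, exemption €362,000 → (€714,000 − €362,000) × 1.45% × 76/366 = €1,059.8470
2000-03-17 to 2000-11-08: 237 days, exemption €39,000 → (€714,000 − €39,000) × 1.45% × 237/366 = €6,337.8074
2000-11-09 to 2000-12-31: 53 days, exemption €429,000 → (€714,000 − €429,000) × 1.45% × 53/366 = €598.4221
Total = €7,996.0765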